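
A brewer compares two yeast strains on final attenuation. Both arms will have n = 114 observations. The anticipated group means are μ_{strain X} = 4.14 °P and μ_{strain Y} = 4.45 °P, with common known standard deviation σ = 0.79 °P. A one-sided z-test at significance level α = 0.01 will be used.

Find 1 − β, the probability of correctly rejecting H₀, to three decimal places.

Power ≈ 0.738

Standardized effect: d = |μ_{strain X} − μ_{strain Y}| / σ = |4.14 − 4.45| / 0.79 = 0.3924
Noncentrality parameter: λ = d·√(n/2) = 0.3924 × √(114/2) = 2.9626
One-sided α = 0.01 → critical value z_{0.01} = 2.326.
Power = Φ(λ − 2.326) = Φ(0.636) = 0.7377.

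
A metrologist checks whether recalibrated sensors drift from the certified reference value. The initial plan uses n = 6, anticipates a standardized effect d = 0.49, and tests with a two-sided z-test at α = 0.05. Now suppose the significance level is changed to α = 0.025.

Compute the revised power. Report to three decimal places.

δ = d·√n = 0.49 × √6 = 1.2002 (unchanged). New critical value: z_{0.0125} = 2.241.
Revised power = Φ(δ − 2.241) + Φ(−δ − 2.241) = Φ(-1.041) + Φ(-3.442) = 0.1489 + 0.0003 = 0.1492.

Power ≈ 0.149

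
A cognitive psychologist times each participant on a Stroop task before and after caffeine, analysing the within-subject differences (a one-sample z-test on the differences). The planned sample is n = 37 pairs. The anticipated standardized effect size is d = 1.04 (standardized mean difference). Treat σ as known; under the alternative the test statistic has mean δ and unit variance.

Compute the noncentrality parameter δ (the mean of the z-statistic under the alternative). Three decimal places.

δ = d·√n = 1.04 × √37 = 6.3261

δ ≈ 6.326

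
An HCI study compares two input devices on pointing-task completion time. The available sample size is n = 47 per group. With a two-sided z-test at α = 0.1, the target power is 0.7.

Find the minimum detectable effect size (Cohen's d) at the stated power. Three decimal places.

Need Φ(δ − 1.645) = 0.7, so δ = 1.645 + 0.524 = 2.169.
(Lower-tail contribution to power is negligible for δ > 0.)
δ = d·√(n/2) ⇒ d = δ/√(n/2) = 2.169/√(47/2) = 0.4475.

d ≈ 0.447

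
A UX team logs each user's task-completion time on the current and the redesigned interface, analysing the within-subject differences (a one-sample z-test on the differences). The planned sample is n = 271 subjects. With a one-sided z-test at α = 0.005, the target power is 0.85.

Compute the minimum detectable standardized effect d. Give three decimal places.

Required noncentrality: δ = z_{0.005} + z_{0.15} = 2.576 + 1.036 = 3.612.
δ = d·√n ⇒ d = δ/√n = 3.612/√271 = 0.2194.

d ≈ 0.219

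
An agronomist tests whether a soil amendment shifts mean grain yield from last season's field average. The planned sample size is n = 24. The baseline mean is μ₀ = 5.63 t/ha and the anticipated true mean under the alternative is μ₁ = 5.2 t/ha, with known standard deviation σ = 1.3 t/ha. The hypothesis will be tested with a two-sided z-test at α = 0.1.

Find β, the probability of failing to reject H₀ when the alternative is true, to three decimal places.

β ≈ 0.509

Standardized effect: d = |μ₁ − μ₀| / σ = |5.2 − 5.63| / 1.3 = 0.3308
Noncentrality parameter: δ = d·√n = 0.3308 × √24 = 1.6204
Critical value for a two-sided test at α = 0.1: z_{α/2} = 1.645.
Power = Φ(δ − 1.645) + Φ(−δ − 1.645) = Φ(-0.024) + Φ(-3.265) = 0.4903 + 0.0005 = 0.4908.
Type II error: β = 1 − power = 1 − 0.4908 = 0.5092.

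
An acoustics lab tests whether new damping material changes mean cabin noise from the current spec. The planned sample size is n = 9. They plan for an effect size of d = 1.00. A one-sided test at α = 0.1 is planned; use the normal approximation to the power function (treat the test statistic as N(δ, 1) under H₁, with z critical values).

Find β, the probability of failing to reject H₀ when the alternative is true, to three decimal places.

Noncentrality parameter: δ = d·√n = 1.00 × √9 = 3.0000
Critical value for a one-sided test at α = 0.1: z_α = 1.282.
Power = Φ(δ − 1.282) = Φ(1.718) = 0.9571.
Type II error: β = 1 − power = 1 − 0.9571 = 0.0429.

β ≈ 0.043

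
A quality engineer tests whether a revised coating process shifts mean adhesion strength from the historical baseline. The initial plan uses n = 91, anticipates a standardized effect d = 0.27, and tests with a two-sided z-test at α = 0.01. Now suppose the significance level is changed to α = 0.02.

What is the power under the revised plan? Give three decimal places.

Power ≈ 0.598

δ = d·√n = 0.27 × √91 = 2.5756 (unchanged). New critical value: z_{0.01} = 2.326.
Revised power = Φ(δ − 2.326) + Φ(−δ − 2.326) = Φ(0.249) + Φ(-4.902) = 0.5984 + 0.0000 = 0.5984.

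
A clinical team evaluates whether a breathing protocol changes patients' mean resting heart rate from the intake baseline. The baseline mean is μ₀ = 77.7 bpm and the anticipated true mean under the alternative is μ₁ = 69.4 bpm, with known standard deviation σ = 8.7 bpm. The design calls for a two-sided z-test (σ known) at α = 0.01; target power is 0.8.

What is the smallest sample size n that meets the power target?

n = 13

Standardized effect: d = |μ₁ − μ₀| / σ = |69.4 − 77.7| / 8.7 = 0.9540
For power 0.8 need Φ(δ − z_{0.005}) = 0.8, so δ = z_{0.005} + z_{0.20} = 2.576 + 0.842 = 3.417.
(Ignoring the negligible lower-tail rejection probability gives the usual closed-form inversion.)
δ = d·√n ⇒ n = (δ/d)² = (3.417 / 0.9540)² = 12.83.
Rounding up, n = 13.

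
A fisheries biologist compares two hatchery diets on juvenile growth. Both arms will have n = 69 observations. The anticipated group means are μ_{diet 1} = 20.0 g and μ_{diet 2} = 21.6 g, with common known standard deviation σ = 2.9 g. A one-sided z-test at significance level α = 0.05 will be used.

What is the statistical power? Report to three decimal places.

Standardized effect: d = |μ_{diet 1} − μ_{diet 2}| / σ = |20.0 − 21.6| / 2.9 = 0.5517
Noncentrality parameter: δ = d·√(n/2) = 0.5517 × √(69/2) = 3.2406
Critical value for a one-sided test at α = 0.05: z_α = 1.645.
Power = P(Z > 1.645 − δ) = Φ(1.596) = 0.9447.

Power ≈ 0.945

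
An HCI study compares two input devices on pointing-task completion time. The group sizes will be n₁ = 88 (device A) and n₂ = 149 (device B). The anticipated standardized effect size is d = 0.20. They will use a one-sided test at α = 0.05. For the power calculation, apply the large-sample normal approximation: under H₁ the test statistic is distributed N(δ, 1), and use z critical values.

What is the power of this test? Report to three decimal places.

Power ≈ 0.438

Noncentrality parameter: δ = d / √(1/n₁ + 1/n₂) = 0.20 / √(1/88 + 1/149) = 1.4876
Critical value for a one-sided test at α = 0.05: z_α = 1.645.
Power = Φ(δ − 1.645) = Φ(-0.157) = 0.4375.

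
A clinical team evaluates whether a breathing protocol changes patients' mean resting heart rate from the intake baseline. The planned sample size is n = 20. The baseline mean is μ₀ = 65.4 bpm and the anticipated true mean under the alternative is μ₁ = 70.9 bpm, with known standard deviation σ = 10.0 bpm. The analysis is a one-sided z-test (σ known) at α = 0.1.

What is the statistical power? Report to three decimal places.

Power ≈ 0.881

Standardized effect: d = |μ₁ − μ₀| / σ = |70.9 − 65.4| / 10.0 = 0.5500
Noncentrality parameter: δ = d·√n = 0.5500 × √20 = 2.4597
One-sided α = 0.1 → critical value z_{0.1} = 1.282.
Power = P(Z > 1.282 − δ) = Φ(1.178) = 0.8806.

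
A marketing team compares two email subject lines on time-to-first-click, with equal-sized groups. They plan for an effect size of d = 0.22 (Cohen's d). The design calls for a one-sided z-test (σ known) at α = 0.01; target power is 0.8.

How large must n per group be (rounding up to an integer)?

Set Φ(δ − 2.326) = 0.8; then δ − 2.326 = Φ⁻¹(0.8) = 0.842, giving δ = 3.168.
δ = d·√(n/2) ⇒ n = 2(δ/d)² = 2 × (3.168 / 0.22)² = 414.71.
Round up to the next whole unit.

n = 415 per group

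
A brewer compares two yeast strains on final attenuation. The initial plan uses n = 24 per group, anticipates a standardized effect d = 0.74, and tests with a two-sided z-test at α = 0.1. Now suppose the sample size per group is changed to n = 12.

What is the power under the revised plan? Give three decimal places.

With n = 12 per group: δ = d·√(n/2) = 0.74 × √(12/2) = 1.8126. Critical value z_{0.05} = 1.645.
Revised power = Φ(δ − 1.645) + Φ(−δ − 1.645) = Φ(0.168) + Φ(-3.457) = 0.5666 + 0.0003 = 0.5669.

Power ≈ 0.567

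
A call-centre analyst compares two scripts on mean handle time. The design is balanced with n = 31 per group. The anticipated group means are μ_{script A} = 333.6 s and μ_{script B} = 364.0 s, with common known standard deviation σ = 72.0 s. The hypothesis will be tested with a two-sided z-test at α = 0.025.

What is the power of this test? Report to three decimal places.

Standardized effect: d = |μ_{script A} − μ_{script B}| / σ = |333.6 − 364.0| / 72.0 = 0.4222
Noncentrality parameter: δ = d·√(n/2) = 0.4222 × √(31/2) = 1.6623
Two-sided α = 0.025 → critical value z_{0.0125} = 2.241.
Power = Φ(δ − 2.241) + Φ(−δ − 2.241) = Φ(-0.579) + Φ(-3.904) = 0.2813 + 0.0000 = 0.2813.

Power ≈ 0.281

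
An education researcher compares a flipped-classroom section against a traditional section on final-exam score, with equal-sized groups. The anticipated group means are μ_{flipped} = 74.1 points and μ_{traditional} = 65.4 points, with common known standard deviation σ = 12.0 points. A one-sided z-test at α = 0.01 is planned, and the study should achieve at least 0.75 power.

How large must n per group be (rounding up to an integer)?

n = 35 per group

Standardized effect: d = |μ_{flipped} − μ_{traditional}| / σ = |74.1 − 65.4| / 12.0 = 0.7250
For power 0.75 need Φ(δ − z_{0.01}) = 0.75, so δ = z_{0.01} + z_{0.25} = 2.326 + 0.674 = 3.001.
δ = d·√(n/2) ⇒ n = 2(δ/d)² = 2 × (3.001 / 0.7250)² = 34.26.
Rounding up, n = 35 per group.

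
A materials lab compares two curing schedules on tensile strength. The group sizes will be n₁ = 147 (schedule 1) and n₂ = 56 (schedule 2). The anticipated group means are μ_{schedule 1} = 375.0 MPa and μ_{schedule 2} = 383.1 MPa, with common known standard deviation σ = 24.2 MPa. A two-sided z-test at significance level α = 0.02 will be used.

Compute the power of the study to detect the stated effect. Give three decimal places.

Power ≈ 0.423

Standardized effect: d = |μ_{schedule 1} − μ_{schedule 2}| / σ = |375.0 − 383.1| / 24.2 = 0.3347
Noncentrality parameter: δ = d / √(1/n₁ + 1/n₂) = 0.3347 / √(1/147 + 1/56) = 2.1314
Critical value for a two-sided test at α = 0.02: z_{α/2} = 2.326.
Power = Φ(δ − 2.326) + Φ(−δ − 2.326) = Φ(-0.195) + Φ(-4.458) = 0.4227 + 0.0000 = 0.4227.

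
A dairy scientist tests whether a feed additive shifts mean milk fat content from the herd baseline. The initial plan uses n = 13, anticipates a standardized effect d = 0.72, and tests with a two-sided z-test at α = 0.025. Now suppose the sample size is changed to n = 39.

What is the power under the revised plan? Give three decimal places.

With n = 39: δ = d·√n = 0.72 × √39 = 4.4964. Critical value z_{0.0125} = 2.241.
Revised power = Φ(δ − 2.241) + Φ(−δ − 2.241) = Φ(2.255) + Φ(-6.738) = 0.9879 + 0.0000 = 0.9879.

Power ≈ 0.988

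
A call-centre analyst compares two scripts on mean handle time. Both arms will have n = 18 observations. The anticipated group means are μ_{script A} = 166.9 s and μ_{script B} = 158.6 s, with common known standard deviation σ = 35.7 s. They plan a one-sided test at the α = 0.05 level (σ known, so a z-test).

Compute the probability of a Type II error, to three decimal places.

β ≈ 0.828

Standardized effect: d = |μ_{script A} − μ_{script B}| / σ = |166.9 − 158.6| / 35.7 = 0.2325
Noncentrality parameter: δ = d·√(n/2) = 0.2325 × √(18/2) = 0.6975
Critical value for a one-sided test at α = 0.05: z_α = 1.645.
Power = Φ(δ − 1.645) = Φ(-0.947) = 0.1717.
Type II error: β = 1 − power = 1 − 0.1717 = 0.8283.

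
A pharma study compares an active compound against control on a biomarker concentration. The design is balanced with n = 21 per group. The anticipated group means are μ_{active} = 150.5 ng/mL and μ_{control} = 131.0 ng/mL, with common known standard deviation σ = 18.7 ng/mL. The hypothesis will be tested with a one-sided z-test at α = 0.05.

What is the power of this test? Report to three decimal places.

Standardized effect: d = |μ_{active} − μ_{control}| / σ = |150.5 − 131.0| / 18.7 = 1.0428
Noncentrality parameter: δ = d·√(n/2) = 1.0428 × √(21/2) = 3.3790
Critical value for a one-sided test at α = 0.05: z_α = 1.645.
Power = P(Z > 1.645 − δ) = Φ(1.734) = 0.9586.

Power ≈ 0.959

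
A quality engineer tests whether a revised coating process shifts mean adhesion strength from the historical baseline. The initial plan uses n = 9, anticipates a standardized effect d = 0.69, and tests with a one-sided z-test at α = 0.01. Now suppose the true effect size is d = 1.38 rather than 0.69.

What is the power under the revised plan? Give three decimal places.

With d = 1.38: δ = d·√n = 1.38 × √9 = 4.1400. Critical value z_{0.01} = 2.326.
Revised power = Φ(δ − 2.326) = Φ(1.814) = 0.9651.

Power ≈ 0.965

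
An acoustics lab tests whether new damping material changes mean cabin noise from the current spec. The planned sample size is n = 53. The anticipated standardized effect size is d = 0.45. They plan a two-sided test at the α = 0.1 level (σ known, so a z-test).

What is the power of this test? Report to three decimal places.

Noncentrality parameter: δ = d·√n = 0.45 × √53 = 3.2760
Two-sided α = 0.1 → critical value z_{0.05} = 1.645.
Power = Φ(δ − 1.645) + Φ(−δ − 1.645) = Φ(1.631) + Φ(-4.921) = 0.9486 + 0.0000 = 0.9486.

Power ≈ 0.949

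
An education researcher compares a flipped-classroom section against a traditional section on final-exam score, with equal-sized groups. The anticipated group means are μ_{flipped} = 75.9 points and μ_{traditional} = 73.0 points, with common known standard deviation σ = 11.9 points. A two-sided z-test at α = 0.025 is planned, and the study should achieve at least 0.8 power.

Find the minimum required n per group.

n = 321 per group

Standardized effect: d = |μ_{flipped} − μ_{traditional}| / σ = |75.9 − 73.0| / 11.9 = 0.2437
Set Φ(δ − 2.241) = 0.8; then δ − 2.241 = Φ⁻¹(0.8) = 0.842, giving δ = 3.083.
(Ignoring the negligible lower-tail rejection probability gives the usual closed-form inversion.)
δ = d·√(n/2) ⇒ n = 2(δ/d)² = 2 × (3.083 / 0.2437)² = 320.10.
Round up to the next whole unit.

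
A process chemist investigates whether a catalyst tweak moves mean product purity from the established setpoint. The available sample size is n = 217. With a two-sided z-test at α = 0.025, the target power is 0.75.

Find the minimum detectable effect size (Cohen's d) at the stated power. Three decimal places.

d ≈ 0.198

Required noncentrality: δ = z_{0.0125} + z_{0.25} = 2.241 + 0.674 = 2.916.
(The second rejection-region term Φ(−δ − z_{α/2}) is negligible and dropped.)
δ = d·√n ⇒ d = δ/√n = 2.916/√217 = 0.1979.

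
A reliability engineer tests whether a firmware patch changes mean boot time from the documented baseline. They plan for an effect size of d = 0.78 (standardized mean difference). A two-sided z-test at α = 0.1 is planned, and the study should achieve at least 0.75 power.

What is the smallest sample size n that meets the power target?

Set Φ(δ − 1.645) = 0.75; then δ − 1.645 = Φ⁻¹(0.75) = 0.674, giving δ = 2.319.
(The Φ(−δ − z_{α/2}) term is vanishingly small for δ > 0 and is dropped in the standard sample-size formula.)
δ = d·√n ⇒ n = (δ/d)² = (2.319 / 0.78)² = 8.84.
Round up to the next whole unit.

n = 9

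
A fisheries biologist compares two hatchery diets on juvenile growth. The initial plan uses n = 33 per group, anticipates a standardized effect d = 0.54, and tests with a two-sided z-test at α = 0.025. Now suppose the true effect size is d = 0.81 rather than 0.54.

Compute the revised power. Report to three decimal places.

Power ≈ 0.853

With d = 0.81: δ = d·√(n/2) = 0.81 × √(33/2) = 3.2902. Critical value z_{0.0125} = 2.241.
Revised power = Φ(δ − 2.241) + Φ(−δ − 2.241) = Φ(1.049) + Φ(-5.532) = 0.8529 + 0.0000 = 0.8529.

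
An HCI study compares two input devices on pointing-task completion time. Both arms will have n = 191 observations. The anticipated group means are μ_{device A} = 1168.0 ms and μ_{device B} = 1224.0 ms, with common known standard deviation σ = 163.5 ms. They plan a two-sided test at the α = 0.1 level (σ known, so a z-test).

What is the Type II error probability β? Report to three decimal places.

β ≈ 0.044

Standardized effect: d = |μ_{device A} − μ_{device B}| / σ = |1168.0 − 1224.0| / 163.5 = 0.3425
Noncentrality parameter: δ = d·√(n/2) = 0.3425 × √(191/2) = 3.3471
Two-sided α = 0.1 → critical value z_{0.05} = 1.645.
Power = Φ(δ − 1.645) + Φ(−δ − 1.645) = Φ(1.702) + Φ(-4.992) = 0.9556 + 0.0000 = 0.9556.
Type II error: β = 1 − power = 1 − 0.9556 = 0.0444.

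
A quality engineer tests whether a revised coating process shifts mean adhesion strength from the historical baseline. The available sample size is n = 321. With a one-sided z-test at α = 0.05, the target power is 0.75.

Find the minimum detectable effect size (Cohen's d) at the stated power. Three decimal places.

d ≈ 0.129

Required noncentrality: δ = z_{0.05} + z_{0.25} = 1.645 + 0.674 = 2.319.
δ = d·√n ⇒ d = δ/√n = 2.319/√321 = 0.1295.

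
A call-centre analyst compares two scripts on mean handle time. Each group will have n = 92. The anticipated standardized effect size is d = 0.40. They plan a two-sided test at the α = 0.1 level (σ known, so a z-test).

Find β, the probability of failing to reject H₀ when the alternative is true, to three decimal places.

β ≈ 0.143

Noncentrality parameter: δ = d·√(n/2) = 0.40 × √(92/2) = 2.7129
Two-sided α = 0.1 → critical value z_{0.05} = 1.645.
Power = Φ(δ − 1.645) + Φ(−δ − 1.645) = Φ(1.068) + Φ(-4.358) = 0.8573 + 0.0000 = 0.8573.
Type II error: β = 1 − power = 1 − 0.8573 = 0.1427.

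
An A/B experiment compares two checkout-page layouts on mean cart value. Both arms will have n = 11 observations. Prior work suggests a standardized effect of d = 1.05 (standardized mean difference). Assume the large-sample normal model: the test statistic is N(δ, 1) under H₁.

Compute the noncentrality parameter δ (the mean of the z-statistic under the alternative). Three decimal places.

δ ≈ 2.462

δ = d·√(n/2) = 1.05 × √(11/2) = 2.4625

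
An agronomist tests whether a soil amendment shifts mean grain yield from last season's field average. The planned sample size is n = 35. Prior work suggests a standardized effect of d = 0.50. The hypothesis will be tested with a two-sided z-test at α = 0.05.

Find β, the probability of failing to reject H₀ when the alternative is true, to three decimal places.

β ≈ 0.159

Noncentrality parameter: λ = d·√n = 0.50 × √35 = 2.9580
Two-sided α = 0.05 → critical value z_{0.025} = 1.960.
Power = Φ(λ − 1.960) + Φ(−λ − 1.960) = Φ(0.998) + Φ(-4.918) = 0.8409 + 0.0000 = 0.8409.
Type II error: β = 1 − power = 1 − 0.8409 = 0.1591.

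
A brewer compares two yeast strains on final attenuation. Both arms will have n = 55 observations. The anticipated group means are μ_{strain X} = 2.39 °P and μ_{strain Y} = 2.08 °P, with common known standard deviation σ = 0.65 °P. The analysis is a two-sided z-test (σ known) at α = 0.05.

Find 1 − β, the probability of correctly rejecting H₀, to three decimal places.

Standardized effect: d = |μ_{strain X} − μ_{strain Y}| / σ = |2.39 − 2.08| / 0.65 = 0.4769
Noncentrality parameter: λ = d·√(n/2) = 0.4769 × √(55/2) = 2.5010
Critical value for a two-sided test at α = 0.05: z_{α/2} = 1.960.
Power = Φ(λ − 1.960) + Φ(−λ − 1.960) = Φ(0.541) + Φ(-4.461) = 0.7058 + 0.0000 = 0.7058.

Power ≈ 0.706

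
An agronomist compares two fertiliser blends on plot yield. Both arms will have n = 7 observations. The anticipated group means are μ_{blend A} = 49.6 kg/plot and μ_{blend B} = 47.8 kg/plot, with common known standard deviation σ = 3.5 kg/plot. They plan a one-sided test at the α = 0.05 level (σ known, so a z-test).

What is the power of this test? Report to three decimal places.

Standardized effect: d = |μ_{blend A} − μ_{blend B}| / σ = |49.6 − 47.8| / 3.5 = 0.5143
Noncentrality parameter: δ = d·√(n/2) = 0.5143 × √(7/2) = 0.9621
Critical value for a one-sided test at α = 0.05: z_α = 1.645.
Power = P(Z > 1.645 − δ) = Φ(-0.683) = 0.2474.

Power ≈ 0.247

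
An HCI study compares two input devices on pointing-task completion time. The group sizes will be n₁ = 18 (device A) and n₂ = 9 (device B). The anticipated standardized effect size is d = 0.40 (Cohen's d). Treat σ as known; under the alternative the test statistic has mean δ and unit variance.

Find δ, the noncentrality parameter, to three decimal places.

δ = d / √(1/n₁ + 1/n₂) = 0.40 / √(1/18 + 1/9) = 0.9798

δ ≈ 0.980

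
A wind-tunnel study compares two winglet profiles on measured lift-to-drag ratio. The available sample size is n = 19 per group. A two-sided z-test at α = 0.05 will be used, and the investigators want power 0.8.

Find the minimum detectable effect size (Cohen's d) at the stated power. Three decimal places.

Required noncentrality: δ = z_{0.025} + z_{0.20} = 1.960 + 0.842 = 2.802.
(Lower-tail contribution to power is negligible for δ > 0.)
δ = d·√(n/2) ⇒ d = δ/√(n/2) = 2.802/√(19/2) = 0.9090.

d ≈ 0.909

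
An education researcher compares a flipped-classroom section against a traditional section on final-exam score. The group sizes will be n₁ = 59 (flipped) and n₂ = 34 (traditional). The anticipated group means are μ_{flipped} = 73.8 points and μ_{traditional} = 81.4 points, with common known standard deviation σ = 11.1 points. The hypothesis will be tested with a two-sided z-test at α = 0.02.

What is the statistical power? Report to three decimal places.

Power ≈ 0.803

Standardized effect: d = |μ_{flipped} − μ_{traditional}| / σ = |73.8 − 81.4| / 11.1 = 0.6847
Noncentrality parameter: δ = d / √(1/n₁ + 1/n₂) = 0.6847 / √(1/59 + 1/34) = 3.1799
Critical value for a two-sided test at α = 0.02: z_{α/2} = 2.326.
Power = Φ(δ − 2.326) + Φ(−δ − 2.326) = Φ(0.854) + Φ(-5.506) = 0.8033 + 0.0000 = 0.8033.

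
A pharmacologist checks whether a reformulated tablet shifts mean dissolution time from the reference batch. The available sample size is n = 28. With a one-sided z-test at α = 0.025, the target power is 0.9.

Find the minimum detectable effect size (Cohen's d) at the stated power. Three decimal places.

Need Φ(δ − 1.960) = 0.9, so δ = 1.960 + 1.282 = 3.242.
δ = d·√n ⇒ d = δ/√n = 3.242/√28 = 0.6126.

d ≈ 0.613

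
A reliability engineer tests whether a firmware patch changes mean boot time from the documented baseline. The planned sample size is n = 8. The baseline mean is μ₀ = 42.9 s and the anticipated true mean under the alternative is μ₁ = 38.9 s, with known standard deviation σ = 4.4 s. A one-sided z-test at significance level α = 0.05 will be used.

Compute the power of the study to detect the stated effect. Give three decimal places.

Power ≈ 0.823

Standardized effect: d = |μ₁ − μ₀| / σ = |38.9 − 42.9| / 4.4 = 0.9091
Noncentrality parameter: δ = d·√n = 0.9091 × √8 = 2.5713
Critical value for a one-sided test at α = 0.05: z_α = 1.645.
Power = Φ(δ − 1.645) = Φ(0.926) = 0.8229.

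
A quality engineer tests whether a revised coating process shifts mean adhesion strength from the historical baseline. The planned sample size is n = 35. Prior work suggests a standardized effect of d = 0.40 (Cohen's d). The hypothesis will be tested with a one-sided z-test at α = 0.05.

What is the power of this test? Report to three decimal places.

Noncentrality parameter: δ = d·√n = 0.40 × √35 = 2.3664
One-sided α = 0.05 → critical value z_{0.05} = 1.645.
Power = Φ(δ − 1.645) = Φ(0.722) = 0.7647.

Power ≈ 0.765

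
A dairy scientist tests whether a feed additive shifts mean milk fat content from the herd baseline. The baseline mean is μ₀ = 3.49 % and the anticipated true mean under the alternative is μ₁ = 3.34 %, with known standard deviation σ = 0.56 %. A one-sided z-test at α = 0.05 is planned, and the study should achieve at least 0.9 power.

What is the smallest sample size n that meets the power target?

n = 120

Standardized effect: d = |μ₁ − μ₀| / σ = |3.34 − 3.49| / 0.56 = 0.2679
For power 0.9 need Φ(δ − z_{0.05}) = 0.9, so δ = z_{0.05} + z_{0.10} = 1.645 + 1.282 = 2.926.
δ = d·√n ⇒ n = (δ/d)² = (2.926 / 0.2679)² = 119.36.
Rounding up, n = 120.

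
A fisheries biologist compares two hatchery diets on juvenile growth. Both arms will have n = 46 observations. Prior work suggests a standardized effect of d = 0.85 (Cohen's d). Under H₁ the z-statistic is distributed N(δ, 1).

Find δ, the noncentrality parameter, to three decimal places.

δ ≈ 4.076

The noncentrality parameter scales effect size by the design's sample-size factor: δ = d·√(n/2) = 0.85 × √(46/2) = 4.0765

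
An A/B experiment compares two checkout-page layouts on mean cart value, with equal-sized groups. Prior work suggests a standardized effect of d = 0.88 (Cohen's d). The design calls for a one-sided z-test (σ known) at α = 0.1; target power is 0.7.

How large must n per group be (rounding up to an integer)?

Set Φ(δ − 1.282) = 0.7; then δ − 1.282 = Φ⁻¹(0.7) = 0.524, giving δ = 1.806.
δ = d·√(n/2) ⇒ n = 2(δ/d)² = 2 × (1.806 / 0.88)² = 8.42.
Rounding up, n = 9 per group.

n = 9 per group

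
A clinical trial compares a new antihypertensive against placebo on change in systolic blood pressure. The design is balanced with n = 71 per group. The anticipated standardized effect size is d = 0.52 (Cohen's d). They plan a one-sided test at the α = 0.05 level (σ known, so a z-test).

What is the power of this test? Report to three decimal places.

Noncentrality parameter: δ = d·√(n/2) = 0.52 × √(71/2) = 3.0983
Critical value for a one-sided test at α = 0.05: z_α = 1.645.
Power = Φ(δ − 1.645) = Φ(1.453) = 0.9269.

Power ≈ 0.927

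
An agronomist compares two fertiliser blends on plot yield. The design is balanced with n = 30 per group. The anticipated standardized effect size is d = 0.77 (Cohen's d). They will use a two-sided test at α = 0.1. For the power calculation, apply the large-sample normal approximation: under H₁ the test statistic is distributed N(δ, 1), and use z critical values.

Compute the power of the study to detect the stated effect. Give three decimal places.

Noncentrality parameter: λ = d·√(n/2) = 0.77 × √(30/2) = 2.9822
Two-sided α = 0.1 → critical value z_{0.05} = 1.645.
Power = Φ(λ − 1.645) + Φ(−λ − 1.645) = Φ(1.337) + Φ(-4.627) = 0.9094 + 0.0000 = 0.9094.

Power ≈ 0.909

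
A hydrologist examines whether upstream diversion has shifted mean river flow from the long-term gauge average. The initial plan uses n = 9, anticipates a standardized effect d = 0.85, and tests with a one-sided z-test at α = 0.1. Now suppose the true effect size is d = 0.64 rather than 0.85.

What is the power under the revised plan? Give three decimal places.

With d = 0.64: δ = d·√n = 0.64 × √9 = 1.9200. Critical value z_{0.1} = 1.282.
Revised power = P(Z > 1.282 − δ) = Φ(0.638) = 0.7384.

Power ≈ 0.738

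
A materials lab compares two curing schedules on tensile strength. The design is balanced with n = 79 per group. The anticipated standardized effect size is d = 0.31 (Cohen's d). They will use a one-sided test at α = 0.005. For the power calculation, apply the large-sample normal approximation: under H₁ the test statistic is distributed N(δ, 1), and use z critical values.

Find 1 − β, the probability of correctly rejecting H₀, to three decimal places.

Noncentrality parameter: λ = d·√(n/2) = 0.31 × √(79/2) = 1.9483
One-sided α = 0.005 → critical value z_{0.005} = 2.576.
Power = Φ(λ − 2.576) = Φ(-0.628) = 0.2652.

Power ≈ 0.265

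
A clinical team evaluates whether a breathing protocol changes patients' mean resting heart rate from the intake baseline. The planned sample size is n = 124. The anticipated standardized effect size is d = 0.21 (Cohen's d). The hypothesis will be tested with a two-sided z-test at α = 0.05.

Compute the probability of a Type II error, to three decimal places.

β ≈ 0.353

Noncentrality parameter: δ = d·√n = 0.21 × √124 = 2.3385
Critical value for a two-sided test at α = 0.05: z_{α/2} = 1.960.
Power = Φ(δ − 1.960) + Φ(−δ − 1.960) = Φ(0.378) + Φ(-4.298) = 0.6475 + 0.0000 = 0.6475.
Type II error: β = 1 − power = 1 − 0.6475 = 0.3525.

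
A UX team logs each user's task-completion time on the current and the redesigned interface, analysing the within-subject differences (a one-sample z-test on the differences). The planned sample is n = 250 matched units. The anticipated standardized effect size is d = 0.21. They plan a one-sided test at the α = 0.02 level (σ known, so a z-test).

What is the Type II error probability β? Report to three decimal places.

β ≈ 0.103

Noncentrality parameter: δ = d·√n = 0.21 × √250 = 3.3204
One-sided α = 0.02 → critical value z_{0.02} = 2.054.
Power = P(Z > 2.054 − δ) = Φ(1.267) = 0.8974.
Type II error: β = 1 − power = 1 − 0.8974 = 0.1026.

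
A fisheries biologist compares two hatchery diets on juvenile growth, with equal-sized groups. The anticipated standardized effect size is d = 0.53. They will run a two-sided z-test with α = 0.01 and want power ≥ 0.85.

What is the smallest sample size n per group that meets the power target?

n = 93 per group

Set Φ(δ − 2.576) = 0.85; then δ − 2.576 = Φ⁻¹(0.85) = 1.036, giving δ = 3.612.
(The Φ(−δ − z_{α/2}) term is vanishingly small for δ > 0 and is dropped in the standard sample-size formula.)
δ = d·√(n/2) ⇒ n = 2(δ/d)² = 2 × (3.612 / 0.53)² = 92.90.
Rounding up, n = 93 per group.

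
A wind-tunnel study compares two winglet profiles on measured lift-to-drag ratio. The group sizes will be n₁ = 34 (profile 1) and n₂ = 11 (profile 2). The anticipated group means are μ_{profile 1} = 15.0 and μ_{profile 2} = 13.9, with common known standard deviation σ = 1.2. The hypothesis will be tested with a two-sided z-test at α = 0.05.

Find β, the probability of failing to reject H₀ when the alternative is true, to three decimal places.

Standardized effect: d = |μ_{profile 1} − μ_{profile 2}| / σ = |15.0 − 13.9| / 1.2 = 0.9167
Noncentrality parameter: δ = d / √(1/n₁ + 1/n₂) = 0.9167 / √(1/34 + 1/11) = 2.6427
Two-sided α = 0.05 → critical value z_{0.025} = 1.960.
Power = Φ(δ − 1.960) + Φ(−δ − 1.960) = Φ(0.683) + Φ(-4.603) = 0.7526 + 0.0000 = 0.7526.
Type II error: β = 1 − power = 1 − 0.7526 = 0.2474.

β ≈ 0.247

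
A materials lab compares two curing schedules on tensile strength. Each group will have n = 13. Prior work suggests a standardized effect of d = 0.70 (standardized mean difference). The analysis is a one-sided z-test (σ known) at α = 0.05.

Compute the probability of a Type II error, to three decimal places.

Noncentrality parameter: δ = d·√(n/2) = 0.70 × √(13/2) = 1.7847
One-sided α = 0.05 → critical value z_{0.05} = 1.645.
Power = P(Z > 1.645 − δ) = Φ(0.140) = 0.5556.
Type II error: β = 1 − power = 1 − 0.5556 = 0.4444.

β ≈ 0.444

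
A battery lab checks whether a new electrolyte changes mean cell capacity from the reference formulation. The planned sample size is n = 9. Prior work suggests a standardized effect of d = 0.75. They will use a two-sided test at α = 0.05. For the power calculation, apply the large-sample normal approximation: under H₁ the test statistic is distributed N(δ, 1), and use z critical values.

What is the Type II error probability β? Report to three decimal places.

β ≈ 0.386

Noncentrality parameter: δ = d·√n = 0.75 × √9 = 2.2500
Critical value for a two-sided test at α = 0.05: z_{α/2} = 1.960.
Power = Φ(δ − 1.960) + Φ(−δ − 1.960) = Φ(0.290) + Φ(-4.210) = 0.6141 + 0.0000 = 0.6141.
Type II error: β = 1 − power = 1 − 0.6141 = 0.3859.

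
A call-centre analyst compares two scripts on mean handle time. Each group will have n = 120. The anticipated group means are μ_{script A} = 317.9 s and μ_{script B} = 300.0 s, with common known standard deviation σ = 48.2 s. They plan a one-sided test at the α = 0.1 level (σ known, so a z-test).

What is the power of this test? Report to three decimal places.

Standardized effect: d = |μ_{script A} − μ_{script B}| / σ = |317.9 − 300.0| / 48.2 = 0.3714
Noncentrality parameter: δ = d·√(n/2) = 0.3714 × √(120/2) = 2.8766
Critical value for a one-sided test at α = 0.1: z_α = 1.282.
Power = P(Z > 1.282 − δ) = Φ(1.595) = 0.9447.

Power ≈ 0.945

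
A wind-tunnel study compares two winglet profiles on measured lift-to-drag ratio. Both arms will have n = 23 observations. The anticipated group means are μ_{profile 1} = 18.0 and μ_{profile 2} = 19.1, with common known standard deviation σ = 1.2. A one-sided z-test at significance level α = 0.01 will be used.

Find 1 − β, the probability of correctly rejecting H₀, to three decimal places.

Power ≈ 0.783

Standardized effect: d = |μ_{profile 1} − μ_{profile 2}| / σ = |18.0 − 19.1| / 1.2 = 0.9167
Noncentrality parameter: δ = d·√(n/2) = 0.9167 × √(23/2) = 3.1086
One-sided α = 0.01 → critical value z_{0.01} = 2.326.
Power = Φ(δ − 2.326) = Φ(0.782) = 0.7830.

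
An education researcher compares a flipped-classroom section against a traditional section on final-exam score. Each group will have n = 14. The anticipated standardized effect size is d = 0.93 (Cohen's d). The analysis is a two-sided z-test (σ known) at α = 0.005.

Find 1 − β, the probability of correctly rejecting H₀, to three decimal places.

Power ≈ 0.364

Noncentrality parameter: λ = d·√(n/2) = 0.93 × √(14/2) = 2.4605
Two-sided α = 0.005 → critical value z_{0.0025} = 2.807.
Power = Φ(λ − 2.807) + Φ(−λ − 2.807) = Φ(-0.346) + Φ(-5.268) = 0.3645 + 0.0000 = 0.3645.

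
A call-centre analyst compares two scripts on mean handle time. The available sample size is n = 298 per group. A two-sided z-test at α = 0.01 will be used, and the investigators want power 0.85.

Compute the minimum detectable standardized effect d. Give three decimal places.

Need Φ(δ − 2.576) = 0.85, so δ = 2.576 + 1.036 = 3.612.
(The second rejection-region term Φ(−δ − z_{α/2}) is negligible and dropped.)
δ = d·√(n/2) ⇒ d = δ/√(n/2) = 3.612/√(298/2) = 0.2959.

d ≈ 0.296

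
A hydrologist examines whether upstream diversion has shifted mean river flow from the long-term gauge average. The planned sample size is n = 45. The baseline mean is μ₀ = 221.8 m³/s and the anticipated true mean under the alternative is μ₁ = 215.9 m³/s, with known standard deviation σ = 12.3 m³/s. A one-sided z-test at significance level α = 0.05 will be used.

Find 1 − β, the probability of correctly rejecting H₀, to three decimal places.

Standardized effect: d = |μ₁ − μ₀| / σ = |215.9 − 221.8| / 12.3 = 0.4797
Noncentrality parameter: δ = d·√n = 0.4797 × √45 = 3.2178
Critical value for a one-sided test at α = 0.05: z_α = 1.645.
Power = Φ(δ − 1.645) = Φ(1.573) = 0.9421.

Power ≈ 0.942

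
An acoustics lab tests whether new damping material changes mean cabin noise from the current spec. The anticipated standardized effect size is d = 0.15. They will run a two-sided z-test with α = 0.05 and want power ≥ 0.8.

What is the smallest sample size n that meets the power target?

n = 349

For power 0.8 need Φ(δ − z_{0.025}) = 0.8, so δ = z_{0.025} + z_{0.20} = 1.960 + 0.842 = 2.802.
(For δ > 0 the lower-tail rejection region contributes negligibly to power, so the one-term inversion is standard.)
δ = d·√n ⇒ n = (δ/d)² = (2.802 / 0.15)² = 348.84.
Rounding up, n = 349.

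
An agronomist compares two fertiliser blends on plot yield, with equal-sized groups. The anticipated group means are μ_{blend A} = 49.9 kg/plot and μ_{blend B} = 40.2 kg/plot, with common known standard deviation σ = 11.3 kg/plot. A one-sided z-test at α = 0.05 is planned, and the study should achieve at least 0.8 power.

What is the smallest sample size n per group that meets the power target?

n = 17 per group

Standardized effect: d = |μ_{blend A} − μ_{blend B}| / σ = |49.9 − 40.2| / 11.3 = 0.8584
Set Φ(δ − 1.645) = 0.8; then δ − 1.645 = Φ⁻¹(0.8) = 0.842, giving δ = 2.486.
δ = d·√(n/2) ⇒ n = 2(δ/d)² = 2 × (2.486 / 0.8584)² = 16.78.
Rounding up, n = 17 per group.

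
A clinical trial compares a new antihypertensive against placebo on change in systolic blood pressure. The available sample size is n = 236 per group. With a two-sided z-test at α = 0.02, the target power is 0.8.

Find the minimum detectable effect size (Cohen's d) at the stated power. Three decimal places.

d ≈ 0.292

Required noncentrality: δ = z_{0.01} + z_{0.20} = 2.326 + 0.842 = 3.168.
(Lower-tail contribution to power is negligible for δ > 0.)
δ = d·√(n/2) ⇒ d = δ/√(n/2) = 3.168/√(236/2) = 0.2916.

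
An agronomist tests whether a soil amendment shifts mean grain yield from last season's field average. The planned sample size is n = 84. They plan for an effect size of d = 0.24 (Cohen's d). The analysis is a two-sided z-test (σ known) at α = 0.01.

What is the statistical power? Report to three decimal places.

Power ≈ 0.353

Noncentrality parameter: δ = d·√n = 0.24 × √84 = 2.1996
Critical value for a two-sided test at α = 0.01: z_{α/2} = 2.576.
Power = Φ(δ − 2.576) + Φ(−δ − 2.576) = Φ(-0.376) + Φ(-4.775) = 0.3534 + 0.0000 = 0.3534.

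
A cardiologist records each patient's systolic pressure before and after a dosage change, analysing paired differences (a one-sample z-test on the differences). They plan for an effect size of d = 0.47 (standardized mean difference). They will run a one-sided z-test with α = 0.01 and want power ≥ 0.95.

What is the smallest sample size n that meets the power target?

For power 0.95 need Φ(δ − z_{0.01}) = 0.95, so δ = z_{0.01} + z_{0.05} = 2.326 + 1.645 = 3.971.
δ = d·√n ⇒ n = (δ/d)² = (3.971 / 0.47)² = 71.39.
Rounding up, n = 72.

n = 72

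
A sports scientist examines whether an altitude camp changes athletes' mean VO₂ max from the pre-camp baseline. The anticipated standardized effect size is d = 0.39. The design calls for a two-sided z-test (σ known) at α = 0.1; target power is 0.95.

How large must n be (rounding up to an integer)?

Set Φ(δ − 1.645) = 0.95; then δ − 1.645 = Φ⁻¹(0.95) = 1.645, giving δ = 3.290.
(The Φ(−δ − z_{α/2}) term is vanishingly small for δ > 0 and is dropped in the standard sample-size formula.)
δ = d·√n ⇒ n = (δ/d)² = (3.290 / 0.39)² = 71.15.
Round up to the next whole unit.

n = 72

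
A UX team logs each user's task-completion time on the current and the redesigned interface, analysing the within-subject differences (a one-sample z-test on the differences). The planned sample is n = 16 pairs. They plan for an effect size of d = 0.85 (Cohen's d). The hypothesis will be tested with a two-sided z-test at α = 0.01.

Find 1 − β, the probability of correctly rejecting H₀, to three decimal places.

Power ≈ 0.795

Noncentrality parameter: δ = d·√n = 0.85 × √16 = 3.4000
Two-sided α = 0.01 → critical value z_{0.005} = 2.576.
Power = Φ(δ − 2.576) + Φ(−δ − 2.576) = Φ(0.824) + Φ(-5.976) = 0.7951 + 0.0000 = 0.7951.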